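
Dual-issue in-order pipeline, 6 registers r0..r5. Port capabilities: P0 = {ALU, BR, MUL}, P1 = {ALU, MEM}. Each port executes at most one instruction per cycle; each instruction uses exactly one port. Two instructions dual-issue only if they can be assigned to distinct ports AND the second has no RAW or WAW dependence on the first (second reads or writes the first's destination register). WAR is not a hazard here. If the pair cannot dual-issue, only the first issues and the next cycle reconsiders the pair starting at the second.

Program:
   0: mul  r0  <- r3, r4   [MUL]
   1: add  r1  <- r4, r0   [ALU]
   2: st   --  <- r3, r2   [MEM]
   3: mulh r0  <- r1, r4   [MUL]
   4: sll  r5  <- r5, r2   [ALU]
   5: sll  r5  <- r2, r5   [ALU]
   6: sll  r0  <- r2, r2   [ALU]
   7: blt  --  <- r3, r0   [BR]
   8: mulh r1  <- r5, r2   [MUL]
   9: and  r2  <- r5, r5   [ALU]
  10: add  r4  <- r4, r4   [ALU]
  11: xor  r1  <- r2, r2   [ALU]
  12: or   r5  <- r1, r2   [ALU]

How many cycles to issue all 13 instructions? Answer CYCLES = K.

#0 head=0: mul i0 RAW r0
#1 head=1: add st i1/i2 dual
#2 head=3: mulh sll i3/i4 dual
#3 head=5: sll sll i5/i6 dual
#4 head=7: blt i7 no-port BR/MUL
#5 head=8: mulh and i8/i9 dual
#6 head=10: add xor i10/i11 dual
#7 head=12: or i12 tail

CYCLES = 8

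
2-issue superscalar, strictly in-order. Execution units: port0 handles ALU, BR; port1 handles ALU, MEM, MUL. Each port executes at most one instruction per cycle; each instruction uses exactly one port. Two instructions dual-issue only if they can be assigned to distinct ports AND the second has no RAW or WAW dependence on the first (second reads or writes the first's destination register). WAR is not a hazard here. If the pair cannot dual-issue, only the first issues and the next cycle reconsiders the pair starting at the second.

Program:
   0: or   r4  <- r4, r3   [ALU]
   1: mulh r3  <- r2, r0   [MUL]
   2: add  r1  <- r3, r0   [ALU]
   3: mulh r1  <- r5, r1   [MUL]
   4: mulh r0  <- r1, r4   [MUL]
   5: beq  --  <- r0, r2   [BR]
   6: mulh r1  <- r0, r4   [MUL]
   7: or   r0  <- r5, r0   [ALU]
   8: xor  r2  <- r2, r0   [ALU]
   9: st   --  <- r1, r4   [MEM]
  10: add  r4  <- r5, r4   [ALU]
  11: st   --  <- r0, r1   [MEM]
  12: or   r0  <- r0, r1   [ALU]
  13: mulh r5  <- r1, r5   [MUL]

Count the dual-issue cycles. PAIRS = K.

PAIRS = 5

t=0 i0,i1:or/mulh ; dual
t=1 i2:add ; RAW+WAW r1
t=2 i3:mulh ; no-port MUL/MUL
t=3 i4:mulh ; RAW r0
t=4 i5,i6:beq/mulh ; dual
t=5 i7:or ; RAW r0
t=6 i8,i9:xor/st ; dual
t=7 i10,i11:add/st ; dual
t=8 i12,i13:or/mulh ; dual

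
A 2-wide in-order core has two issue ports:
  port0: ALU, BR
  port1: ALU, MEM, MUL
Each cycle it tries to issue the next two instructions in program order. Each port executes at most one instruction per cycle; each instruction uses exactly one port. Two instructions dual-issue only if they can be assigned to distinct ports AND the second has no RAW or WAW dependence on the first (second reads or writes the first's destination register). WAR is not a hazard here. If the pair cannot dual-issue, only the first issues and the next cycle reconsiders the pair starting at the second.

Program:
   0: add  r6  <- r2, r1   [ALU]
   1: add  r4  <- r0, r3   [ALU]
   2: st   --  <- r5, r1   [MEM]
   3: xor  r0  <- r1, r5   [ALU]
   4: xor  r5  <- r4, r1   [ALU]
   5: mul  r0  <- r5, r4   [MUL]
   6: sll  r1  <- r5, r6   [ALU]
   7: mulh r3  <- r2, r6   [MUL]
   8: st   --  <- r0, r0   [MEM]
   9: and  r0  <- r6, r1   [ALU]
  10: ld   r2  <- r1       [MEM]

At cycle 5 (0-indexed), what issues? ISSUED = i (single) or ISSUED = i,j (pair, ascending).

[0] i0&i1  add+add  -- pair
[1] i2&i3  st+xor  -- pair
[2] i4  xor  -- RAW r5
[3] i5&i6  mul+sll  -- pair
[4] i7  mulh  -- no-port MUL/MEM
[5] i8&i9  st+and  -- pair
[6] i10  ld  -- tail

ISSUED = 8,9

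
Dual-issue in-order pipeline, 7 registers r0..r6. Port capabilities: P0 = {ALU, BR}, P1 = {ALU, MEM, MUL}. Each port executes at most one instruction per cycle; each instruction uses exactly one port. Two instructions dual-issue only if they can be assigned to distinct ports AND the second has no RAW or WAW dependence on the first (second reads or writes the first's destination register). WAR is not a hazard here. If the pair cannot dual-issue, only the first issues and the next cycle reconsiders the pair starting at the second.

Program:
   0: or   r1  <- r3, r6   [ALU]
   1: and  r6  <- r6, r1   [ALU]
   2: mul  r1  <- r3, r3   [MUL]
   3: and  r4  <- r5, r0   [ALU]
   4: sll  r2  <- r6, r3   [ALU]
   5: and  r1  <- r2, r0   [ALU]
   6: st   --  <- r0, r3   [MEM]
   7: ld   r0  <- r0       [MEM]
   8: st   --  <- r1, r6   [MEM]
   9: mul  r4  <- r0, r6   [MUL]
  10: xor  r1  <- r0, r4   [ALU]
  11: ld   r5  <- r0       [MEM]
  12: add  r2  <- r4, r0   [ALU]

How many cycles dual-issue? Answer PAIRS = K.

PAIRS = 4

[0] i0  or.ALU  -- RAW r1
[1] i1+i2  and.ALU;mul.MUL  -- pair
[2] i3+i4  and.ALU;sll.ALU  -- pair
[3] i5+i6  and.ALU;st.MEM  -- pair
[4] i7  ld.MEM  -- no-port MEM/MEM
[5] i8  st.MEM  -- no-port MEM/MUL
[6] i9  mul.MUL  -- RAW r4
[7] i10+i11  xor.ALU;ld.MEM  -- pair
[8] i12  add.ALU  -- tail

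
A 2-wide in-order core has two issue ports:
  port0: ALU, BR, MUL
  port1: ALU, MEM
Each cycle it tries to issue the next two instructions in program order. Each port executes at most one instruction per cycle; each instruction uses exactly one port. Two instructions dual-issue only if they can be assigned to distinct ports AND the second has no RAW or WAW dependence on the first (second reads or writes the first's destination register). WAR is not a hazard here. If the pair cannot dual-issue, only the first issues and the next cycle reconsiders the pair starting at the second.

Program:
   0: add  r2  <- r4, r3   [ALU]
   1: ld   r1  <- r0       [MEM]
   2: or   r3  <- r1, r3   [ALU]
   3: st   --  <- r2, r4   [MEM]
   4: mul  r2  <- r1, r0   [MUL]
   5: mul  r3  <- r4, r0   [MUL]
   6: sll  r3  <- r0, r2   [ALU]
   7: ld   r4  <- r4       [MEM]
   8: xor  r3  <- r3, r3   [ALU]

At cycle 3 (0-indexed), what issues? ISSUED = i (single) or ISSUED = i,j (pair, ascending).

ISSUED = 5

t=0 i0/i1:add.ALU;ld.MEM ; dual
t=1 i2/i3:or.ALU;st.MEM ; dual
t=2 i4:mul.MUL ; no-port MUL/MUL
t=3 i5:mul.MUL ; WAW r3
t=4 i6/i7:sll.ALU;ld.MEM ; dual
t=5 i8:xor.ALU ; tail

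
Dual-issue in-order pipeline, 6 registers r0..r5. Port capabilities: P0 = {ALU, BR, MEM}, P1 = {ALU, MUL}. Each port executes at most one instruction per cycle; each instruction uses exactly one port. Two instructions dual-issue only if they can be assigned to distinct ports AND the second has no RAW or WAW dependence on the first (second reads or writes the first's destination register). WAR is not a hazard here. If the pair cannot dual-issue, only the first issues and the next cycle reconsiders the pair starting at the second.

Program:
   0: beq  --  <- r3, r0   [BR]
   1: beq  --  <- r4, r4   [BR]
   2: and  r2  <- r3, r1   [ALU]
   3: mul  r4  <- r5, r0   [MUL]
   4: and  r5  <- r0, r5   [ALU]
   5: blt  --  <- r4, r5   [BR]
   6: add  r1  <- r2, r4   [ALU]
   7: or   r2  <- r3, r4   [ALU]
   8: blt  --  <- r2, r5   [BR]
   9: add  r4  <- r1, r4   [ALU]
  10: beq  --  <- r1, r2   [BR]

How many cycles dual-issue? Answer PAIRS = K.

  cy0 -> i0 (beq) no-port BR/BR
  cy1 -> i1&i2 (beq/and) 2-wide
  cy2 -> i3&i4 (mul/and) 2-wide
  cy3 -> i5&i6 (blt/add) 2-wide
  cy4 -> i7 (or) RAW r2
  cy5 -> i8&i9 (blt/add) 2-wide
  cy6 -> i10 (beq) tail

PAIRS = 4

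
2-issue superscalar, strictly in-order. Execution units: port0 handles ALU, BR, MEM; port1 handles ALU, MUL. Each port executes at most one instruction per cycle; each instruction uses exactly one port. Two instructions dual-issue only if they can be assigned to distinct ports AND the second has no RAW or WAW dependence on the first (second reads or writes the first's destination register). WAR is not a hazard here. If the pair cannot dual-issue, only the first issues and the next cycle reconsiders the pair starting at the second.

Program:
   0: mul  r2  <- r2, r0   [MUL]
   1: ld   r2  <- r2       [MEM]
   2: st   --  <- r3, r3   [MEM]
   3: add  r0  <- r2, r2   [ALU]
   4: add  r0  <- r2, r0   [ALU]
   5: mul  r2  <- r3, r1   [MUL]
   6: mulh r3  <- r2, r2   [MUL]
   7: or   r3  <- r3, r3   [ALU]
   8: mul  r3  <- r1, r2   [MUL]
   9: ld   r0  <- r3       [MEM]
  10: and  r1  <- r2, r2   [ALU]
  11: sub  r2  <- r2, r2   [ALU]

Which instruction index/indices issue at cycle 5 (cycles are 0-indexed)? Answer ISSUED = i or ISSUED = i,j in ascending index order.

ISSUED = 7

#0 head=0: mul.MUL i0 RAW+WAW r2
#1 head=1: ld.MEM i1 no-port MEM/MEM
#2 head=2: st.MEM;add.ALU i2+i3 2-wide
#3 head=4: add.ALU;mul.MUL i4+i5 2-wide
#4 head=6: mulh.MUL i6 RAW+WAW r3
#5 head=7: or.ALU i7 WAW r3
#6 head=8: mul.MUL i8 RAW r3
#7 head=9: ld.MEM;and.ALU i9+i10 2-wide
#8 head=11: sub.ALU i11 tail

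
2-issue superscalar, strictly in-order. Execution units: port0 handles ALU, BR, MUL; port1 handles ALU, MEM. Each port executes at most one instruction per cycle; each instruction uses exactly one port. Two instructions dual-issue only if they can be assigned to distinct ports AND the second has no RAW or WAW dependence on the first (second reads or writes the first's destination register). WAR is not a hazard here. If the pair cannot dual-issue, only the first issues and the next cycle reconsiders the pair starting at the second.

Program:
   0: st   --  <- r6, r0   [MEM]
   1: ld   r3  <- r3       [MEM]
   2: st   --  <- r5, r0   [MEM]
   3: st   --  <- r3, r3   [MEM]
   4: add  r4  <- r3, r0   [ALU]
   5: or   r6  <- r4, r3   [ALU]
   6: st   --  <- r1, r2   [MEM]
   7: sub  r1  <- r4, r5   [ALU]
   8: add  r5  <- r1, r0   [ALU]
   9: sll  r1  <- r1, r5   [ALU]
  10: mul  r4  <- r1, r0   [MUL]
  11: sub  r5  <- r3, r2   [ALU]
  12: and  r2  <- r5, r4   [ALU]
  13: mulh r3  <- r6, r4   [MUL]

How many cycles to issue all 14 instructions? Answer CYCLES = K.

CYCLES = 10

0. st.MEM @i0  | no-port MEM/MEM
1. ld.MEM @i1  | no-port MEM/MEM
2. st.MEM @i2  | no-port MEM/MEM
3. st.MEM/add.ALU @i3,i4  | dual
4. or.ALU/st.MEM @i5,i6  | dual
5. sub.ALU @i7  | RAW r1
6. add.ALU @i8  | RAW r5
7. sll.ALU @i9  | RAW r1
8. mul.MUL/sub.ALU @i10,i11  | dual
9. and.ALU/mulh.MUL @i12,i13  | dual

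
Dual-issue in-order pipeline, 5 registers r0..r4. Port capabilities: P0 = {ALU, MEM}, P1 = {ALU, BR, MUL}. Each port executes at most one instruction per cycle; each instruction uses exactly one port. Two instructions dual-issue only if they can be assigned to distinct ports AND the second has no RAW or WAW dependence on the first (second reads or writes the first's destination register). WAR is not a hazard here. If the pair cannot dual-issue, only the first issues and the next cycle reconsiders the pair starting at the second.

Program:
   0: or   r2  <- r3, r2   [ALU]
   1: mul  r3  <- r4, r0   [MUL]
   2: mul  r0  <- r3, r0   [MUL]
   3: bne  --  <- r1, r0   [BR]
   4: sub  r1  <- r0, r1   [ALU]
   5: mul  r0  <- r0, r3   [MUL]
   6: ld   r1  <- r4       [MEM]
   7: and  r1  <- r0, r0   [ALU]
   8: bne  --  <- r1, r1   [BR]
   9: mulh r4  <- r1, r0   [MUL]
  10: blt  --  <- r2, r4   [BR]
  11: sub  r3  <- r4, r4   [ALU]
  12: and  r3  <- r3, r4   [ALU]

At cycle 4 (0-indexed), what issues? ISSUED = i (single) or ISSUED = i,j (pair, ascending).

t=0 i0,i1:or/mul ; 2-wide
t=1 i2:mul ; no-port MUL/BR
t=2 i3,i4:bne/sub ; 2-wide
t=3 i5,i6:mul/ld ; 2-wide
t=4 i7:and ; RAW r1
t=5 i8:bne ; no-port BR/MUL
t=6 i9:mulh ; no-port MUL/BR
t=7 i10,i11:blt/sub ; 2-wide
t=8 i12:and ; tail

ISSUED = 7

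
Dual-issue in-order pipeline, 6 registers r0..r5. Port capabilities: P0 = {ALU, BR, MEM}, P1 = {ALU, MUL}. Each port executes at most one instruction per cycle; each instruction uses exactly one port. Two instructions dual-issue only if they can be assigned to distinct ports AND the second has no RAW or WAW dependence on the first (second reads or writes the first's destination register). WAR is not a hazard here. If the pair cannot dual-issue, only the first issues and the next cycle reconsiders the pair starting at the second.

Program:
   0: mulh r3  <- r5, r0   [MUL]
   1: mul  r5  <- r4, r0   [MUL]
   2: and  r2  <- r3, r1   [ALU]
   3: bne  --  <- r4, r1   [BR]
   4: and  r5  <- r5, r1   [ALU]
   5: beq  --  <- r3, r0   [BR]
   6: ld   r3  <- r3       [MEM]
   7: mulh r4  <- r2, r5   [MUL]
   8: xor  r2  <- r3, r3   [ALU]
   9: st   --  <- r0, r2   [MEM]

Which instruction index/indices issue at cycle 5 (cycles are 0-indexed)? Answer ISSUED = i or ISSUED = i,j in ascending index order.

#0 head=0: mulh i0 no-port MUL/MUL
#1 head=1: mul;and i1,i2 dual
#2 head=3: bne;and i3,i4 dual
#3 head=5: beq i5 no-port BR/MEM
#4 head=6: ld;mulh i6,i7 dual
#5 head=8: xor i8 RAW r2
#6 head=9: st i9 tail

ISSUED = 8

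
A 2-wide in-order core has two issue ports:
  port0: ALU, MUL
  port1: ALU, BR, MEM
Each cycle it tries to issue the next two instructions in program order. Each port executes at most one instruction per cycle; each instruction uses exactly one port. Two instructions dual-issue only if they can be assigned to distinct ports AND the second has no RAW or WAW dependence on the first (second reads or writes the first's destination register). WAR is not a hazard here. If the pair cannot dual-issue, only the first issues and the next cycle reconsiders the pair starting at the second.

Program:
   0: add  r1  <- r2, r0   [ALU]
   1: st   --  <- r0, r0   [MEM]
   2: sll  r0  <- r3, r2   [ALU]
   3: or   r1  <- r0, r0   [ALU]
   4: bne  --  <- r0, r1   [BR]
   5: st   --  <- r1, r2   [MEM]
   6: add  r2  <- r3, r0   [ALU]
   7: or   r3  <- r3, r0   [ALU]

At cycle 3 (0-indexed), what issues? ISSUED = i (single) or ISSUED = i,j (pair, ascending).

ISSUED = 4

c0: i0/i1 add.ALU/st.MEM  2-wide
c1: i2 sll.ALU  RAW r0
c2: i3 or.ALU  RAW r1
c3: i4 bne.BR  no-port BR/MEM
c4: i5/i6 st.MEM/add.ALU  2-wide
c5: i7 or.ALU  tail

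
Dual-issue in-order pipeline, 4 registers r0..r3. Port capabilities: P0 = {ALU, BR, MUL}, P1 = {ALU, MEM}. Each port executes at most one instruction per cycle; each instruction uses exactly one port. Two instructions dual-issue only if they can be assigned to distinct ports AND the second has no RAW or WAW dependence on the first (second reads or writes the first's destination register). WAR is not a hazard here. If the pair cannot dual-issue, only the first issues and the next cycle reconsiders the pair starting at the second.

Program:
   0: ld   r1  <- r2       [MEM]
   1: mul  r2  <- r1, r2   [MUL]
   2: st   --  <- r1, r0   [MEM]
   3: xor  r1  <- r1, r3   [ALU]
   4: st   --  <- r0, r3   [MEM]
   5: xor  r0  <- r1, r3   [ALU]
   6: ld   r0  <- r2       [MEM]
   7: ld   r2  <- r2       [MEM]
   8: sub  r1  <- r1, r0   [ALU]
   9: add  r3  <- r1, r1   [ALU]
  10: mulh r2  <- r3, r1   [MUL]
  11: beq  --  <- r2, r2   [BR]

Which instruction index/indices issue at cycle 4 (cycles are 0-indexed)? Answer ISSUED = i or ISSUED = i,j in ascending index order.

c0: i0 ld  RAW r1
c1: i1&i2 mul st  dual
c2: i3&i4 xor st  dual
c3: i5 xor  WAW r0
c4: i6 ld  no-port MEM/MEM
c5: i7&i8 ld sub  dual
c6: i9 add  RAW r3
c7: i10 mulh  no-port MUL/BR
c8: i11 beq  tail

ISSUED = 6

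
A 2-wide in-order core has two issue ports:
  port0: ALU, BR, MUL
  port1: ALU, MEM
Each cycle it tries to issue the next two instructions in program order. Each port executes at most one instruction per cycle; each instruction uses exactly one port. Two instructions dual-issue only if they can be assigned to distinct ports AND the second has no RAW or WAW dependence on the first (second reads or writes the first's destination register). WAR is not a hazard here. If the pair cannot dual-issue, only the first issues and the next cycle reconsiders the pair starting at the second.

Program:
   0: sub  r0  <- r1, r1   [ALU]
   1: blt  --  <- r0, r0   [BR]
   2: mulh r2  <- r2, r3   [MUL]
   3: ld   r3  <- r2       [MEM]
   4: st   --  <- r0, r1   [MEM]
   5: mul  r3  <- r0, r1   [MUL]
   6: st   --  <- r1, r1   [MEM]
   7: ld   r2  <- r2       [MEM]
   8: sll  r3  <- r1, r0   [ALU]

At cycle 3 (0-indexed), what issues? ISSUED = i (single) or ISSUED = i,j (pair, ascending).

ISSUED = 3

  cy0 -> i0 (sub) RAW r0
  cy1 -> i1 (blt) no-port BR/MUL
  cy2 -> i2 (mulh) RAW r2
  cy3 -> i3 (ld) no-port MEM/MEM
  cy4 -> i4/i5 (st;mul) 2-wide
  cy5 -> i6 (st) no-port MEM/MEM
  cy6 -> i7/i8 (ld;sll) 2-wide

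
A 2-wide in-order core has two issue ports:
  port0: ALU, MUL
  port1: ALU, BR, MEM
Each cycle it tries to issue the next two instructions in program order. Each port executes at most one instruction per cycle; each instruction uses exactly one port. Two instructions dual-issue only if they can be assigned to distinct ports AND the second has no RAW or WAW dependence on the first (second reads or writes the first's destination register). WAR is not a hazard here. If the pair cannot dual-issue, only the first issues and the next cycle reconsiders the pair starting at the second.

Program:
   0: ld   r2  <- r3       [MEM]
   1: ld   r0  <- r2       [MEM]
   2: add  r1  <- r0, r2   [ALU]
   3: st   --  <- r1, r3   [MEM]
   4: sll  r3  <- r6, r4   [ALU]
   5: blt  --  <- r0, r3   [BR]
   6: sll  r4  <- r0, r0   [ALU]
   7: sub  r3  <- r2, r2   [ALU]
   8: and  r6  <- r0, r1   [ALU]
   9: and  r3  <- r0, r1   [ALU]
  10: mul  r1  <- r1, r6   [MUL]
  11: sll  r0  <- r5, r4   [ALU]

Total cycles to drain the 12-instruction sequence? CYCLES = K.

c0: i0 ld  no-port MEM/MEM
c1: i1 ld  RAW r0
c2: i2 add  RAW r1
c3: i3/i4 st;sll  2-wide
c4: i5/i6 blt;sll  2-wide
c5: i7/i8 sub;and  2-wide
c6: i9/i10 and;mul  2-wide
c7: i11 sll  tail

CYCLES = 8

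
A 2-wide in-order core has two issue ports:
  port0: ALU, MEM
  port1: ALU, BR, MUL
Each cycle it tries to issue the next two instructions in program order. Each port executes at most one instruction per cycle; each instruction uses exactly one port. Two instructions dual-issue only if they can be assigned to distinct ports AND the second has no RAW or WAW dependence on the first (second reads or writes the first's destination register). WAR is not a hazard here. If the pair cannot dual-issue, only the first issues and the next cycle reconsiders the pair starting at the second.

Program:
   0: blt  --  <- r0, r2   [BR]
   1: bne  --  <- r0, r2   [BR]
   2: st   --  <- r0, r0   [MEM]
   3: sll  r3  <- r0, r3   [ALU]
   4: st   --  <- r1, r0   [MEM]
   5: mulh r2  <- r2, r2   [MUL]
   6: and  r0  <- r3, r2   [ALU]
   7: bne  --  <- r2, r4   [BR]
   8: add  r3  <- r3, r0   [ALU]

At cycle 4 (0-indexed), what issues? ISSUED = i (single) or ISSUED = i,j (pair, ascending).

c0: i0 blt  no-port BR/BR
c1: i1+i2 bne+st  2-wide
c2: i3+i4 sll+st  2-wide
c3: i5 mulh  RAW r2
c4: i6+i7 and+bne  2-wide
c5: i8 add  tail

ISSUED = 6,7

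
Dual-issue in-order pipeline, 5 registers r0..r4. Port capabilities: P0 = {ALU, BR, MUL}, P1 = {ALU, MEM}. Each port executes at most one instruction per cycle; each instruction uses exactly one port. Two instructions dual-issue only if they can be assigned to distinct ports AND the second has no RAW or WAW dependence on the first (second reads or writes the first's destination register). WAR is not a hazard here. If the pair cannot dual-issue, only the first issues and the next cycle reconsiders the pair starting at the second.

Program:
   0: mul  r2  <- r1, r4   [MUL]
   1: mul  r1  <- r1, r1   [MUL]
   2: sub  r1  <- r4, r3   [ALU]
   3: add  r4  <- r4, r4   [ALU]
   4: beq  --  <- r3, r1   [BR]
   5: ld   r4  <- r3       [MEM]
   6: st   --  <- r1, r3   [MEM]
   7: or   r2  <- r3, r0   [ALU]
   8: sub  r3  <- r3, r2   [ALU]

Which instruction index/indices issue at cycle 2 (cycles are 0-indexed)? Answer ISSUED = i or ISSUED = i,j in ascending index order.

c0: i0 mul.MUL  no-port MUL/MUL
c1: i1 mul.MUL  WAW r1
c2: i2+i3 sub.ALU add.ALU  dual
c3: i4+i5 beq.BR ld.MEM  dual
c4: i6+i7 st.MEM or.ALU  dual
c5: i8 sub.ALU  tail

ISSUED = 2,3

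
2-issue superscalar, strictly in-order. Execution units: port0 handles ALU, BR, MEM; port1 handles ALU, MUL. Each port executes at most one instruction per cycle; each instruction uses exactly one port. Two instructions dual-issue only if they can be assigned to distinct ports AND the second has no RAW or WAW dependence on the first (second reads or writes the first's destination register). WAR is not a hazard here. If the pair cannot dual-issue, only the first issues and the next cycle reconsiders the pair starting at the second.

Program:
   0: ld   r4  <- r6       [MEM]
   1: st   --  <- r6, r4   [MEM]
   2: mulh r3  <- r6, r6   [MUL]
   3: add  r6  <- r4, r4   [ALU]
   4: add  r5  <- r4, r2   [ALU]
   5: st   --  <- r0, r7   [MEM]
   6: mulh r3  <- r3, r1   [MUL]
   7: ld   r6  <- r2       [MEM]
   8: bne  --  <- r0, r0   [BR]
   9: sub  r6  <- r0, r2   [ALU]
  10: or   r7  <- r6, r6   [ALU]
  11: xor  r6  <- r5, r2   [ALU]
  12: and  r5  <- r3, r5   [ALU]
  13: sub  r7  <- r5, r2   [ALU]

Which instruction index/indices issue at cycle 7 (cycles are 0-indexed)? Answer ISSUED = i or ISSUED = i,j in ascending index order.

ISSUED = 12

[0] i0  ld.MEM  -- no-port MEM/MEM
[1] i1+i2  st.MEM+mulh.MUL  -- dual
[2] i3+i4  add.ALU+add.ALU  -- dual
[3] i5+i6  st.MEM+mulh.MUL  -- dual
[4] i7  ld.MEM  -- no-port MEM/BR
[5] i8+i9  bne.BR+sub.ALU  -- dual
[6] i10+i11  or.ALU+xor.ALU  -- dual
[7] i12  and.ALU  -- RAW r5
[8] i13  sub.ALU  -- tail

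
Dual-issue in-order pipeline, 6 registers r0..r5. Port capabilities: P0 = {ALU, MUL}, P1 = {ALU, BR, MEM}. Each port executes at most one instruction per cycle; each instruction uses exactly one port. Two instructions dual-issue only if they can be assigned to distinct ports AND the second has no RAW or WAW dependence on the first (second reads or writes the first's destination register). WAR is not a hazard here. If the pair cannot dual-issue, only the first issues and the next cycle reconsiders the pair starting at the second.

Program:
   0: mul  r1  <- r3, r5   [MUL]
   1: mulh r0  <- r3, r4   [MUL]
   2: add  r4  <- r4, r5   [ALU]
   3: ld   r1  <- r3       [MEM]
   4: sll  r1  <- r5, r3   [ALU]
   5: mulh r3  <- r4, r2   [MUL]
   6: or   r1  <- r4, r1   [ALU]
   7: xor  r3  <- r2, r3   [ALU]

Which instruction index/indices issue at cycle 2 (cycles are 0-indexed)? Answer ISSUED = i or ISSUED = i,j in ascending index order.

ISSUED = 3

0. mul @i0  | no-port MUL/MUL
1. mulh add @i1&i2  | 2-wide
2. ld @i3  | WAW r1
3. sll mulh @i4&i5  | 2-wide
4. or xor @i6&i7  | 2-wide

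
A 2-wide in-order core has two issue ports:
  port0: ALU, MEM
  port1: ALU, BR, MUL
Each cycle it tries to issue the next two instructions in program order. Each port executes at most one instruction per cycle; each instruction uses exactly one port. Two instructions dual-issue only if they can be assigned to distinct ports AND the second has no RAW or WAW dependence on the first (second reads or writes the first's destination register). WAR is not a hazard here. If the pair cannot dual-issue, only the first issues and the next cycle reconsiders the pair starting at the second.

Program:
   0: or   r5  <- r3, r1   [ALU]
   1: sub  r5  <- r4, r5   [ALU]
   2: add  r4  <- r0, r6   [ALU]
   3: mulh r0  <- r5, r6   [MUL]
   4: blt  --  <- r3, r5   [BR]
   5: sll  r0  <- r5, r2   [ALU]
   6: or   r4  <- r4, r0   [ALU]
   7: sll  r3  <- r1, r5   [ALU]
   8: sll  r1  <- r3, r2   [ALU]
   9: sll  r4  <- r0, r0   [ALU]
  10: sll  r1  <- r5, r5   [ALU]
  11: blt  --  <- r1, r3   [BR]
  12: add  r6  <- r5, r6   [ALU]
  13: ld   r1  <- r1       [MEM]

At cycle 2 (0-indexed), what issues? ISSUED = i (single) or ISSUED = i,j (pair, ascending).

ISSUED = 3

t=0 i0:or ; RAW+WAW r5
t=1 i1,i2:sub+add ; dual
t=2 i3:mulh ; no-port MUL/BR
t=3 i4,i5:blt+sll ; dual
t=4 i6,i7:or+sll ; dual
t=5 i8,i9:sll+sll ; dual
t=6 i10:sll ; RAW r1
t=7 i11,i12:blt+add ; dual
t=8 i13:ld ; tail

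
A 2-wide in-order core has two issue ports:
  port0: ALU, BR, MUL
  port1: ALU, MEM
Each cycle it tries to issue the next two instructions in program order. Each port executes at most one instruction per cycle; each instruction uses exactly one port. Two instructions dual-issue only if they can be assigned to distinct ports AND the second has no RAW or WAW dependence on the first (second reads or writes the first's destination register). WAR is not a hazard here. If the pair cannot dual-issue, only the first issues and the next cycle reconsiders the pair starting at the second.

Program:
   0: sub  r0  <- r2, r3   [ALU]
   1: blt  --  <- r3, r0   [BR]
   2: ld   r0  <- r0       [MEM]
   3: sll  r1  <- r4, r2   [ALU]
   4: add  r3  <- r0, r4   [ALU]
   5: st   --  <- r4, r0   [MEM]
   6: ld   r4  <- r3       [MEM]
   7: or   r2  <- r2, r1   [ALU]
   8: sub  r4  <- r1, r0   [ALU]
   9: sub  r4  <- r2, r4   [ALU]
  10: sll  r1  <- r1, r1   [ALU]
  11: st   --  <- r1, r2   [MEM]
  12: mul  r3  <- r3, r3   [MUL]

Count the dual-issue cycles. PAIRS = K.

  cy0 -> i0 (sub.ALU) RAW r0
  cy1 -> i1+i2 (blt.BR ld.MEM) 2-wide
  cy2 -> i3+i4 (sll.ALU add.ALU) 2-wide
  cy3 -> i5 (st.MEM) no-port MEM/MEM
  cy4 -> i6+i7 (ld.MEM or.ALU) 2-wide
  cy5 -> i8 (sub.ALU) RAW+WAW r4
  cy6 -> i9+i10 (sub.ALU sll.ALU) 2-wide
  cy7 -> i11+i12 (st.MEM mul.MUL) 2-wide

PAIRS = 5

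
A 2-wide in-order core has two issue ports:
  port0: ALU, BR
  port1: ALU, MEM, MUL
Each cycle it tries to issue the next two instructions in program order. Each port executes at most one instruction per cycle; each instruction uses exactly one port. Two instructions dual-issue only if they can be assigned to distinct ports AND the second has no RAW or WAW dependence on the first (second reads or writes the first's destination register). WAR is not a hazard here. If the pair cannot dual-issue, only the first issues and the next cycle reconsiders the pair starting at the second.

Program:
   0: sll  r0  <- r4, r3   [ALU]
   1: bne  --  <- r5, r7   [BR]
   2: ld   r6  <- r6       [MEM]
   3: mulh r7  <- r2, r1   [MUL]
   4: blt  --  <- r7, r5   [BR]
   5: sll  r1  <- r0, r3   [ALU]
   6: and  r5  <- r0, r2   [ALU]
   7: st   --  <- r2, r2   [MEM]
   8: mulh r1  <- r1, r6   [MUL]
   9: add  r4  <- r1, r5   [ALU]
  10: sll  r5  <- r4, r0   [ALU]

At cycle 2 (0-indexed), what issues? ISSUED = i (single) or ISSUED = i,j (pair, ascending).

ISSUED = 3

  cy0 -> i0&i1 (sll+bne) dual
  cy1 -> i2 (ld) no-port MEM/MUL
  cy2 -> i3 (mulh) RAW r7
  cy3 -> i4&i5 (blt+sll) dual
  cy4 -> i6&i7 (and+st) dual
  cy5 -> i8 (mulh) RAW r1
  cy6 -> i9 (add) RAW r4
  cy7 -> i10 (sll) tail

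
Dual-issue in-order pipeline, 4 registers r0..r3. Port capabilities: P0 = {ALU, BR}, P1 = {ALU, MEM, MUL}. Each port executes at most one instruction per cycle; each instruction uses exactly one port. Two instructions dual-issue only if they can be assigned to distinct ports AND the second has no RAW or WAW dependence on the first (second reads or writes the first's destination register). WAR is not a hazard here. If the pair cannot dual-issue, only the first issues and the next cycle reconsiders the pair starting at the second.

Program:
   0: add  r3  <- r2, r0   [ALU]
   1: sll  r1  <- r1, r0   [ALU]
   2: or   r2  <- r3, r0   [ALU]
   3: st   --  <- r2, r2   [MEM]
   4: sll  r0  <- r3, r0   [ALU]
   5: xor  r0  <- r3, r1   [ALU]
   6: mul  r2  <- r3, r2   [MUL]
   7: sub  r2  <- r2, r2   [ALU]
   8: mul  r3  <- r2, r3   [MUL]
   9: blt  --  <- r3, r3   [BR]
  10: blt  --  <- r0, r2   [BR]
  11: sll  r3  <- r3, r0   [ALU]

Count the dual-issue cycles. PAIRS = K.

PAIRS = 4

[0] i0,i1  add sll  -- dual
[1] i2  or  -- RAW r2
[2] i3,i4  st sll  -- dual
[3] i5,i6  xor mul  -- dual
[4] i7  sub  -- RAW r2
[5] i8  mul  -- RAW r3
[6] i9  blt  -- no-port BR/BR
[7] i10,i11  blt sll  -- dual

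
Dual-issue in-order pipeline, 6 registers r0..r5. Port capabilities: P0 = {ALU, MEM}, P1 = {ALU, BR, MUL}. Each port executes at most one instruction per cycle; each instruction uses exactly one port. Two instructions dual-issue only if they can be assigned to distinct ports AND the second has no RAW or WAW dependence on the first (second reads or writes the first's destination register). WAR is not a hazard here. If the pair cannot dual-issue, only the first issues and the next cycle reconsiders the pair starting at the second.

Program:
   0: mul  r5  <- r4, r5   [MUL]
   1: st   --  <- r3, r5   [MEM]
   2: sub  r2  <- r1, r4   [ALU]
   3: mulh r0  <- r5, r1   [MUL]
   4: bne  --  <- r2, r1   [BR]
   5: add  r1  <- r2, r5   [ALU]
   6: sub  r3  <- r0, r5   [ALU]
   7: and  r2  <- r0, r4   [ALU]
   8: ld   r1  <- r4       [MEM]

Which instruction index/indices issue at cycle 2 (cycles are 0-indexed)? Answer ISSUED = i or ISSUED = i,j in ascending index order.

0. mul @i0  | RAW r5
1. st sub @i1+i2  | 2-wide
2. mulh @i3  | no-port MUL/BR
3. bne add @i4+i5  | 2-wide
4. sub and @i6+i7  | 2-wide
5. ld @i8  | tail

ISSUED = 3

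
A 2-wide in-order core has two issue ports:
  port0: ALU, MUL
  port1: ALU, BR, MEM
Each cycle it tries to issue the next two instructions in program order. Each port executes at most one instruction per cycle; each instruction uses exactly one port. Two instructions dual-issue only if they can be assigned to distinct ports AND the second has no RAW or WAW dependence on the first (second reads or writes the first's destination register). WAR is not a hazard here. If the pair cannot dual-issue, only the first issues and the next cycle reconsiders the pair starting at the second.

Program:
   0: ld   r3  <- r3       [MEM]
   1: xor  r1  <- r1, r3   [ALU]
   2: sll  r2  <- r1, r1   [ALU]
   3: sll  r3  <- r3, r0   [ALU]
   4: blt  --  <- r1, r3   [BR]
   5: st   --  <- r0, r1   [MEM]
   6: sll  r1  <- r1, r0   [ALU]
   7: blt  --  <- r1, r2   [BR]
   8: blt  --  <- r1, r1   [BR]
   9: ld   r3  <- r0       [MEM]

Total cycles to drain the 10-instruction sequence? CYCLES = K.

CYCLES = 8

t=0 i0:ld ; RAW r3
t=1 i1:xor ; RAW r1
t=2 i2/i3:sll/sll ; 2-wide
t=3 i4:blt ; no-port BR/MEM
t=4 i5/i6:st/sll ; 2-wide
t=5 i7:blt ; no-port BR/BR
t=6 i8:blt ; no-port BR/MEM
t=7 i9:ld ; tail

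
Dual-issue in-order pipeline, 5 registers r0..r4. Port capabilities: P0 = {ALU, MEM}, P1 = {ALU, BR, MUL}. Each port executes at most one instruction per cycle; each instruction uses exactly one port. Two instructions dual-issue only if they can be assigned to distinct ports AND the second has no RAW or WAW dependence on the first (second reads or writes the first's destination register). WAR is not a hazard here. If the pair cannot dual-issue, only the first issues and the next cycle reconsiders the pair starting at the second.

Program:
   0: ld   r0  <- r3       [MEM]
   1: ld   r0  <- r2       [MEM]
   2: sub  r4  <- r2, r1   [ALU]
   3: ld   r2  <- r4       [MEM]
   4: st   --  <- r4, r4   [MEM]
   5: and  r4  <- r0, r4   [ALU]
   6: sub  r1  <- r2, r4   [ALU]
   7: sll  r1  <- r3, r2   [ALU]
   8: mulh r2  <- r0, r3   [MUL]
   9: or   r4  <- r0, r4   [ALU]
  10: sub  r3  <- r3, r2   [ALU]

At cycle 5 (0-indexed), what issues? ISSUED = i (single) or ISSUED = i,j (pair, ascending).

c0: i0 ld  no-port MEM/MEM
c1: i1+i2 ld;sub  2-wide
c2: i3 ld  no-port MEM/MEM
c3: i4+i5 st;and  2-wide
c4: i6 sub  WAW r1
c5: i7+i8 sll;mulh  2-wide
c6: i9+i10 or;sub  2-wide

ISSUED = 7,8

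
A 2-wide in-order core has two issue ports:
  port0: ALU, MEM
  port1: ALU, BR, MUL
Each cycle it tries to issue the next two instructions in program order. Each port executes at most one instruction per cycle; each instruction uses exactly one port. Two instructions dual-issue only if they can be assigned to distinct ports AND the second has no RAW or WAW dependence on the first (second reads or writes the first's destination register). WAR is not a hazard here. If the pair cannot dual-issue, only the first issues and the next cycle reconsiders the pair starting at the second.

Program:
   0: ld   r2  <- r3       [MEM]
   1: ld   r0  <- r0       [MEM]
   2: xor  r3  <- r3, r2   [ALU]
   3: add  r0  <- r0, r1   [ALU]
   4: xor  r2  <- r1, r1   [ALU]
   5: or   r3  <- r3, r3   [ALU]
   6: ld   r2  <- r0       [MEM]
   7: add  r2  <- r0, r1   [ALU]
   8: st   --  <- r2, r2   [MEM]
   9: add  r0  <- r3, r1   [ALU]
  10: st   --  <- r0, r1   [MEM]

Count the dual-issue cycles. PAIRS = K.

  cy0 -> i0 (ld) no-port MEM/MEM
  cy1 -> i1,i2 (ld xor) 2-wide
  cy2 -> i3,i4 (add xor) 2-wide
  cy3 -> i5,i6 (or ld) 2-wide
  cy4 -> i7 (add) RAW r2
  cy5 -> i8,i9 (st add) 2-wide
  cy6 -> i10 (st) tail

PAIRS = 4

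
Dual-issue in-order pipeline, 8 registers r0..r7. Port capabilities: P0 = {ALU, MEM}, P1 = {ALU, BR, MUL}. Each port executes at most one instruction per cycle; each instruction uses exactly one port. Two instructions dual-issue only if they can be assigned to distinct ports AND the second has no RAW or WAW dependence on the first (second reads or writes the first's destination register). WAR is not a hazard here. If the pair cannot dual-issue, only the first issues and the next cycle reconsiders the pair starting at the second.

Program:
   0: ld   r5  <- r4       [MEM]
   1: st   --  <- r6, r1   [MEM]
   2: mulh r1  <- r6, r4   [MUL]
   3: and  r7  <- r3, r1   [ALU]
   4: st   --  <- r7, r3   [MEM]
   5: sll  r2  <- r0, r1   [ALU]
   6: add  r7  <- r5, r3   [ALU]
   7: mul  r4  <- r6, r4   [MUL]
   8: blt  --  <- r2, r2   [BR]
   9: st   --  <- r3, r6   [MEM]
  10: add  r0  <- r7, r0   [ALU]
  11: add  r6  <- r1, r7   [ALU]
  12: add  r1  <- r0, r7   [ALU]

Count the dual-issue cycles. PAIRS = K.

PAIRS = 5

0. ld.MEM @i0  | no-port MEM/MEM
1. st.MEM+mulh.MUL @i1,i2  | pair
2. and.ALU @i3  | RAW r7
3. st.MEM+sll.ALU @i4,i5  | pair
4. add.ALU+mul.MUL @i6,i7  | pair
5. blt.BR+st.MEM @i8,i9  | pair
6. add.ALU+add.ALU @i10,i11  | pair
7. add.ALU @i12  | tail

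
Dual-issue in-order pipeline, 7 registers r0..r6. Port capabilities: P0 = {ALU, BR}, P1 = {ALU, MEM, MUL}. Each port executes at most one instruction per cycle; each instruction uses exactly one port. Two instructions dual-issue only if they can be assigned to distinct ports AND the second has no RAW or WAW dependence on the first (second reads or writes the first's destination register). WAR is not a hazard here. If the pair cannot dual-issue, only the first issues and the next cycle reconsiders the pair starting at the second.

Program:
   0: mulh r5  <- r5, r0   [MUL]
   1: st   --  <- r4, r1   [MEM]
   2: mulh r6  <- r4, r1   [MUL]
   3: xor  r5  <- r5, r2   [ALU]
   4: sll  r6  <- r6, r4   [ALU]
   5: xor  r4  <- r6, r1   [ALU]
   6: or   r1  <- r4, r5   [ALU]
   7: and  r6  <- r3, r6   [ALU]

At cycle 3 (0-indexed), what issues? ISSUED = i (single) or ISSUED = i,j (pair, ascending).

c0: i0 mulh  no-port MUL/MEM
c1: i1 st  no-port MEM/MUL
c2: i2,i3 mulh/xor  pair
c3: i4 sll  RAW r6
c4: i5 xor  RAW r4
c5: i6,i7 or/and  pair

ISSUED = 4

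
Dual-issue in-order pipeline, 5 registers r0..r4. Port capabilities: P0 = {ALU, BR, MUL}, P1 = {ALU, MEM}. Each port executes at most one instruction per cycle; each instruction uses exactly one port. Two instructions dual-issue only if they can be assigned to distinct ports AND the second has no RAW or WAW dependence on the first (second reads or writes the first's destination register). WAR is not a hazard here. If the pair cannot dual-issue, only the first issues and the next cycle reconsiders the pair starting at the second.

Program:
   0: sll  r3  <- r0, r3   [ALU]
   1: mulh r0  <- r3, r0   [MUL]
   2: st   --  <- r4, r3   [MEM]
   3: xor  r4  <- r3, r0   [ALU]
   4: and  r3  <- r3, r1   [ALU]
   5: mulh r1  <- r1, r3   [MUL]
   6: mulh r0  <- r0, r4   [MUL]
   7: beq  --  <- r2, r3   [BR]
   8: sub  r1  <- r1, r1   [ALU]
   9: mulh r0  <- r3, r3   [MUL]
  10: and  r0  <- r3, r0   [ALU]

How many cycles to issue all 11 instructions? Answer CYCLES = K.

CYCLES = 8

c0: i0 sll.ALU  RAW r3
c1: i1+i2 mulh.MUL;st.MEM  pair
c2: i3+i4 xor.ALU;and.ALU  pair
c3: i5 mulh.MUL  no-port MUL/MUL
c4: i6 mulh.MUL  no-port MUL/BR
c5: i7+i8 beq.BR;sub.ALU  pair
c6: i9 mulh.MUL  RAW+WAW r0
c7: i10 and.ALU  tail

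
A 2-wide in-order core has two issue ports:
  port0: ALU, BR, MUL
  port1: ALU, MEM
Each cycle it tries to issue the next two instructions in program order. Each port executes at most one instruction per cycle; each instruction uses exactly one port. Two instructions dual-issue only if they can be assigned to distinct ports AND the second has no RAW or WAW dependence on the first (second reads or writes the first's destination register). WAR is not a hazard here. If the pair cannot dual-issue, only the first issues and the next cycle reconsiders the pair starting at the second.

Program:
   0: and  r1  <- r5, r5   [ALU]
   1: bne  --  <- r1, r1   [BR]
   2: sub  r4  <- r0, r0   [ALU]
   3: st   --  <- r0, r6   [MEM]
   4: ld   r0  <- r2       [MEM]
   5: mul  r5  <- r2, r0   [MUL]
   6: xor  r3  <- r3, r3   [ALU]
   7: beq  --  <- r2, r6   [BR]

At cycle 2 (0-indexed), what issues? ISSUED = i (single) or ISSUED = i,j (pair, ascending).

t=0 i0:and.ALU ; RAW r1
t=1 i1,i2:bne.BR/sub.ALU ; dual
t=2 i3:st.MEM ; no-port MEM/MEM
t=3 i4:ld.MEM ; RAW r0
t=4 i5,i6:mul.MUL/xor.ALU ; dual
t=5 i7:beq.BR ; tail

ISSUED = 3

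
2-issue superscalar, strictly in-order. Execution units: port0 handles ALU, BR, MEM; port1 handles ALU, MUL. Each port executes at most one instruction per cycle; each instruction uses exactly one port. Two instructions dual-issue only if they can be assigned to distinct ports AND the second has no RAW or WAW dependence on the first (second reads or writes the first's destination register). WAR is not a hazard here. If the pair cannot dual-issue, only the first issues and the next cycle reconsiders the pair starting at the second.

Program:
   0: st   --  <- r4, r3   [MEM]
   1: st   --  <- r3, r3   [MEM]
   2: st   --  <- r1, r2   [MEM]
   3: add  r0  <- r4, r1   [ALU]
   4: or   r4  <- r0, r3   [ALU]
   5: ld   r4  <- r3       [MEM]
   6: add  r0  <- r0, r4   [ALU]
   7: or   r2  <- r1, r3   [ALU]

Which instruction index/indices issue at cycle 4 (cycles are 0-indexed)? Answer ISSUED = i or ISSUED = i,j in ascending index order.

#0 head=0: st i0 no-port MEM/MEM
#1 head=1: st i1 no-port MEM/MEM
#2 head=2: st/add i2&i3 dual
#3 head=4: or i4 WAW r4
#4 head=5: ld i5 RAW r4
#5 head=6: add/or i6&i7 dual

ISSUED = 5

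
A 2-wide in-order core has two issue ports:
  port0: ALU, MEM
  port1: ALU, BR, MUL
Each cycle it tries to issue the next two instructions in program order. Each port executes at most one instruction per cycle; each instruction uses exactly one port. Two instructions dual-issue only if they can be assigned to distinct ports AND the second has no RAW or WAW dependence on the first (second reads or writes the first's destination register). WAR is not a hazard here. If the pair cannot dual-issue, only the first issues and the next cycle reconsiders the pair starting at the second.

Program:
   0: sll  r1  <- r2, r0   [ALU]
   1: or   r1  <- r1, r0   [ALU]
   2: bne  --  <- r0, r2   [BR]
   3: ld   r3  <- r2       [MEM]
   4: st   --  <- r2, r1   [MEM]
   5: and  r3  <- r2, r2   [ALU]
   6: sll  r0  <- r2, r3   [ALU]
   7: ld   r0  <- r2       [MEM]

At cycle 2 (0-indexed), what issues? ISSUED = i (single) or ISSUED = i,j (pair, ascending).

0. sll.ALU @i0  | RAW+WAW r1
1. or.ALU/bne.BR @i1,i2  | dual
2. ld.MEM @i3  | no-port MEM/MEM
3. st.MEM/and.ALU @i4,i5  | dual
4. sll.ALU @i6  | WAW r0
5. ld.MEM @i7  | tail

ISSUED = 3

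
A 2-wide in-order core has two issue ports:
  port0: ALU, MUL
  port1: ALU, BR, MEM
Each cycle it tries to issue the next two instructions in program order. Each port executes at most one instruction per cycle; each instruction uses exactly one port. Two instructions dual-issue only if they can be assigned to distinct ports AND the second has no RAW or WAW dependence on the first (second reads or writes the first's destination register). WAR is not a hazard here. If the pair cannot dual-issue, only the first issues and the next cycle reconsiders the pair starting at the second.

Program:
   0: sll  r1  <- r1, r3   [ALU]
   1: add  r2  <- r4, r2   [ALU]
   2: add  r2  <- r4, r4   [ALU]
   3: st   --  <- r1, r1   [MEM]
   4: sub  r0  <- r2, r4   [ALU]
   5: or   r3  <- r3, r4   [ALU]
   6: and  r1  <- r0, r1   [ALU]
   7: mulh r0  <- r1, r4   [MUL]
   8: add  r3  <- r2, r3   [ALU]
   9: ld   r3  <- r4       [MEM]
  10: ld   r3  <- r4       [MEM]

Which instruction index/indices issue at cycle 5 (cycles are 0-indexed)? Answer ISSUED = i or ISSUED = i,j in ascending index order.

ISSUED = 9

#0 head=0: sll+add i0&i1 pair
#1 head=2: add+st i2&i3 pair
#2 head=4: sub+or i4&i5 pair
#3 head=6: and i6 RAW r1
#4 head=7: mulh+add i7&i8 pair
#5 head=9: ld i9 no-port MEM/MEM
#6 head=10: ld i10 tail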